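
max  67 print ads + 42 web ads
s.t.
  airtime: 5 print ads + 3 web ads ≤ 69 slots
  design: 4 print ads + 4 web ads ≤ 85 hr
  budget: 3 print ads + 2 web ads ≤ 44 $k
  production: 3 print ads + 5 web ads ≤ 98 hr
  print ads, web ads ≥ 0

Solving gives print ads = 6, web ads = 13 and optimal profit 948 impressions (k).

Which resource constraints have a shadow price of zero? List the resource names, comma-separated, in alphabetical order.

airtime: 69/69 (binding)
design: 76/85 (slack 9)
budget: 44/44 (binding)
production: 83/98 (slack 15)
By complementary slackness, a constraint with positive slack has shadow price 0 → design, production.

design, production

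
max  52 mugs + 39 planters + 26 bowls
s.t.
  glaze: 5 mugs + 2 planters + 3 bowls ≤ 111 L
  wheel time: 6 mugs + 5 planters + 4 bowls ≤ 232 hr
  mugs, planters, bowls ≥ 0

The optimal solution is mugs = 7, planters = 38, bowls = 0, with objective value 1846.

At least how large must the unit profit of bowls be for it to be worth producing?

Check each constraint at x*: glaze 111/111 (tight); wheel time 232/232 (tight).
From A_Bᵀ y = c: 5·y_glaze + 6·y_wheel time = 52; 2·y_glaze + 5·y_wheel time = 39.
Solving: y_glaze = 2, y_wheel time = 7.
bowls enters the basis when its profit ≥ yᵀa₃ = 2·3 + 7·4 = 34.

34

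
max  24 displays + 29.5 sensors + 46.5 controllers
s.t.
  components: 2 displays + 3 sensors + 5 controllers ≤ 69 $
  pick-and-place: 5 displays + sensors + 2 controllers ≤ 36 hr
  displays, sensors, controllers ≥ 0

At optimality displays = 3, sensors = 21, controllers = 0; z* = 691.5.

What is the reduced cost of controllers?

-3

Both components and pick-and-place are binding at x*.
Dual feasibility on the basic columns requires 2·y_components + 5·y_pick-and-place = 24, 3·y_components + 1·y_pick-and-place = 29.5.
This yields shadow prices y_components = 9.5, y_pick-and-place = 1.
Reduced cost of controllers: c₃ − yᵀa₃ = 46.5 − (9.5·5 + 1·2) = 46.5 − 49.5 = -3.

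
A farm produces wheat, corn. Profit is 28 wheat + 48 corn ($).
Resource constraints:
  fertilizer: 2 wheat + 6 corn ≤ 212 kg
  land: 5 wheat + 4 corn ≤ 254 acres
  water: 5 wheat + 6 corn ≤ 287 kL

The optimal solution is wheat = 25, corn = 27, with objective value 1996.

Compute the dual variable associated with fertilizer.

4

Check each constraint at x*: fertilizer 212/212 (tight); land 233/254 (slack 21); water 287/287 (tight).
By complementary slackness, y = 0 for the non-binding constraint.
The binding rows give the dual system: 2·y_fertilizer + 5·y_water = 28 and 6·y_fertilizer + 6·y_water = 48.
Solving: y_fertilizer = 4, y_water = 4.
Shadow price of fertilizer = 4.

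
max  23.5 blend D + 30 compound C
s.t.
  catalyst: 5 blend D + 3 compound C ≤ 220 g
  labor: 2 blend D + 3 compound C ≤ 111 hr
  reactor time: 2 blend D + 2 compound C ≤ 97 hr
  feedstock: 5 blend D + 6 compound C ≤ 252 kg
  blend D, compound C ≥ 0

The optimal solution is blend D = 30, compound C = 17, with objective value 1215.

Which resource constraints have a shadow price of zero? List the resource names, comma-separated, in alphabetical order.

catalyst, reactor time

catalyst: 201/220 (slack 19)
labor: 111/111 (binding)
reactor time: 94/97 (slack 3)
feedstock: 252/252 (binding)
By complementary slackness, a constraint with positive slack has shadow price 0 → catalyst, reactor time.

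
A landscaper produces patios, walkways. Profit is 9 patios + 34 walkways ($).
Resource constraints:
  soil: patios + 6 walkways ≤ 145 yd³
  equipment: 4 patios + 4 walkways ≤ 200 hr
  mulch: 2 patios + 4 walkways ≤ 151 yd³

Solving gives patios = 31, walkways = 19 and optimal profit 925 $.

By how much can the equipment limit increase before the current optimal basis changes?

32.5

Binding constraints: soil, equipment. The basis is B = [[1,6],[4,4]] with det -20.
Per unit increase in equipment, x* moves by d = (0.3, -0.05).
The basis stays optimal until mulch becomes binding; allowable increase = 32.5 hr.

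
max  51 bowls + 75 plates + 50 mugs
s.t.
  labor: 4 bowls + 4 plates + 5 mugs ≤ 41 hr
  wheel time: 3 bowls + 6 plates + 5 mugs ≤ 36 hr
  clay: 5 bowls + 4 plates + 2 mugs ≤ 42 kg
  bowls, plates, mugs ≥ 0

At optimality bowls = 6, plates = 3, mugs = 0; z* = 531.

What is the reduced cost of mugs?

-6.5

Check each constraint at x*: labor 36/41 (slack 5); wheel time 36/36 (tight); clay 42/42 (tight).
By complementary slackness, y = 0 for the non-binding constraint.
From A_Bᵀ y = c: 3·y_wheel time + 5·y_clay = 51; 6·y_wheel time + 4·y_clay = 75.
→ y_wheel time = 9.5 and y_clay = 4.5.
Reduced cost of mugs: c₃ − yᵀa₃ = 50 − (9.5·5 + 4.5·2) = 50 − 56.5 = -6.5.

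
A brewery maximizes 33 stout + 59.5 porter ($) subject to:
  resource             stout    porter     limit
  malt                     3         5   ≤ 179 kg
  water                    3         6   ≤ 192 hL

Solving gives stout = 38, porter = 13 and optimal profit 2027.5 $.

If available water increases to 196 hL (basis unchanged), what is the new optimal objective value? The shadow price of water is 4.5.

Δb = 4, so new z* = 2027.5 + (4.5)·(4) = 2027.5 + 18 = 2045.5.

2045.5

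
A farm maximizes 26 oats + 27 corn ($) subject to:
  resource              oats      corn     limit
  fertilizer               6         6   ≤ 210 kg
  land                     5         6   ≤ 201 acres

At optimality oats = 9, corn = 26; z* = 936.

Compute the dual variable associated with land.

1

Check each constraint at x*: fertilizer 210/210 (tight); land 201/201 (tight).
Dual feasibility on the basic columns requires 6·y_fertilizer + 5·y_land = 26, 6·y_fertilizer + 6·y_land = 27.
This yields shadow prices y_fertilizer = 3.5, y_land = 1.
Shadow price of land = 1.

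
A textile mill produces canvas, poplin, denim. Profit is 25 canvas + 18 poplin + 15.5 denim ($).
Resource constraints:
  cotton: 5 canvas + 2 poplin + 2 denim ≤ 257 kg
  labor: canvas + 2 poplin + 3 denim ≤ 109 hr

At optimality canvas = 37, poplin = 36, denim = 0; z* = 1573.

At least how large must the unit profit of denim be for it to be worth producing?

23

Check each constraint at x*: cotton 257/257 (tight); labor 109/109 (tight).
From A_Bᵀ y = c: 5·y_cotton + 1·y_labor = 25; 2·y_cotton + 2·y_labor = 18.
Solving: y_cotton = 4, y_labor = 5.
denim enters the basis when its profit ≥ yᵀa₃ = 4·2 + 5·3 = 23.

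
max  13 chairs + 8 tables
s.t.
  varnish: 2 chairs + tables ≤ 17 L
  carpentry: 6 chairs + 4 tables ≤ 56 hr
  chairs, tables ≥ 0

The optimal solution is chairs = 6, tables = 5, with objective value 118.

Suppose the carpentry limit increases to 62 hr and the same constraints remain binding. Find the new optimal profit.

127

Check each constraint at x*: varnish 17/17 (tight); carpentry 56/56 (tight).
The binding rows give the dual system: 2·y_varnish + 6·y_carpentry = 13 and 1·y_varnish + 4·y_carpentry = 8.
→ y_varnish = 2 and y_carpentry = 1.5.
Δz = y_carpentry·Δb = 1.5 × (6) = 9, so new z* = 118 + 9 = 127.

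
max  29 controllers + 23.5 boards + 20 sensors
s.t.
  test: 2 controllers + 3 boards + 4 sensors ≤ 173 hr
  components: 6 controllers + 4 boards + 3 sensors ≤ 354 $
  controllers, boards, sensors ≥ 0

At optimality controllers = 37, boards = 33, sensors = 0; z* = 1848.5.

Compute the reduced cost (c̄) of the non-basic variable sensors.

-2

Both test and components are binding at x*.
The binding rows give the dual system: 2·y_test + 6·y_components = 29 and 3·y_test + 4·y_components = 23.5.
This yields shadow prices y_test = 2.5, y_components = 4.
Reduced cost of sensors: c₃ − yᵀa₃ = 20 − (2.5·4 + 4·3) = 20 − 22 = -2.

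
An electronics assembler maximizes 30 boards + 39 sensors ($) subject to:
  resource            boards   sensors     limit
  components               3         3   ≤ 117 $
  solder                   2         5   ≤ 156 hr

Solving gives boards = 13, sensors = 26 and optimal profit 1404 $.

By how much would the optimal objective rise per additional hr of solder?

Check each constraint at x*: components 117/117 (tight); solder 156/156 (tight).
The binding rows give the dual system: 3·y_components + 2·y_solder = 30 and 3·y_components + 5·y_solder = 39.
This yields shadow prices y_components = 8, y_solder = 3.
Shadow price of solder = 3.

3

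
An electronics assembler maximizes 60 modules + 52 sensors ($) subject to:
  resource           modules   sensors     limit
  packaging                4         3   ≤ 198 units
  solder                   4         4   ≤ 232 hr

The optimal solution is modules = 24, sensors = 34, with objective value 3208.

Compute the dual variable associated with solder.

7

Both packaging and solder are binding at x*.
From A_Bᵀ y = c: 4·y_packaging + 4·y_solder = 60; 3·y_packaging + 4·y_solder = 52.
→ y_packaging = 8 and y_solder = 7.
Shadow price of solder = 7.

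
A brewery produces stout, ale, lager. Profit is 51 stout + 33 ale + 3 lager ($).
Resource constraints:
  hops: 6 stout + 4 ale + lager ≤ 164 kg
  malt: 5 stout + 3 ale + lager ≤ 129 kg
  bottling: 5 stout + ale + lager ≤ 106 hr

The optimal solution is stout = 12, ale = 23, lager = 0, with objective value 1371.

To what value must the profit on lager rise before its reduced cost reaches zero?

At the optimum: hops uses 164 of 164 (binding); malt uses 129 of 129 (binding); bottling uses 83 of 106 (slack = 23).
By complementary slackness, y = 0 for the non-binding constraint.
From A_Bᵀ y = c: 6·y_hops + 5·y_malt = 51; 4·y_hops + 3·y_malt = 33.
Solving: y_hops = 6, y_malt = 3.
lager enters the basis when its profit ≥ yᵀa₃ = 6·1 + 3·1 = 9.

9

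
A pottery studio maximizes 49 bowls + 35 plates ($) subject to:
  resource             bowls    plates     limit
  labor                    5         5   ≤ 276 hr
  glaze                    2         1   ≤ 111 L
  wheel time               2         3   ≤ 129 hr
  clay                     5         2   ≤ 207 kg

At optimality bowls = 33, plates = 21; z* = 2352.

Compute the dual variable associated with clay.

At the optimum: labor uses 270 of 276 (slack = 6); glaze uses 87 of 111 (slack = 24); wheel time uses 129 of 129 (binding); clay uses 207 of 207 (binding).
By complementary slackness, y = 0 for the non-binding constraints.
Dual feasibility on the basic columns requires 2·y_wheel time + 5·y_clay = 49, 3·y_wheel time + 2·y_clay = 35.
Solving: y_wheel time = 7, y_clay = 7.
Shadow price of clay = 7.

7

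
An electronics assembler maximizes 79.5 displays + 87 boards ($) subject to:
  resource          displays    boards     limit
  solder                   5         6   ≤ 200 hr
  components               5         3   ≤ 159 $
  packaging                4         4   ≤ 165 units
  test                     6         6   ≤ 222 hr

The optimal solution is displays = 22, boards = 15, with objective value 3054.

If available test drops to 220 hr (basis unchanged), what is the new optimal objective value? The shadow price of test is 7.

Δb = -2, so new z* = 3054 + (7)·(-2) = 3054 − 14 = 3040.

3040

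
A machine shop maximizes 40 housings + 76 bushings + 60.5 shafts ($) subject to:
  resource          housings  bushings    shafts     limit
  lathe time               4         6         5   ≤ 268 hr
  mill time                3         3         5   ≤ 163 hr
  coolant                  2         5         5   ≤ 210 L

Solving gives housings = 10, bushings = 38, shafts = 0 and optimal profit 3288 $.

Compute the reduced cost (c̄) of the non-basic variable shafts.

-9.5

Check each constraint at x*: lathe time 268/268 (tight); mill time 144/163 (slack 19); coolant 210/210 (tight).
By complementary slackness, y = 0 for the non-binding constraint.
The binding rows give the dual system: 4·y_lathe time + 2·y_coolant = 40 and 6·y_lathe time + 5·y_coolant = 76.
→ y_lathe time = 6 and y_coolant = 8.
Reduced cost of shafts: c₃ − yᵀa₃ = 60.5 − (6·5 + 8·5) = 60.5 − 70 = -9.5.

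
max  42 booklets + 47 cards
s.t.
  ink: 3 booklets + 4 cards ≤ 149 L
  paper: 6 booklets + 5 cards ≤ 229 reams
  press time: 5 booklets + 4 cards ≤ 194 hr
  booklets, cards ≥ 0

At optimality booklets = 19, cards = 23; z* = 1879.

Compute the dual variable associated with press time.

0

Check each constraint at x*: ink 149/149 (tight); paper 229/229 (tight); press time 187/194 (slack 7).
By complementary slackness, y = 0 for the non-binding constraint.
From A_Bᵀ y = c: 3·y_ink + 6·y_paper = 42; 4·y_ink + 5·y_paper = 47.
This yields shadow prices y_ink = 8, y_paper = 3.
Shadow price of press time = 0.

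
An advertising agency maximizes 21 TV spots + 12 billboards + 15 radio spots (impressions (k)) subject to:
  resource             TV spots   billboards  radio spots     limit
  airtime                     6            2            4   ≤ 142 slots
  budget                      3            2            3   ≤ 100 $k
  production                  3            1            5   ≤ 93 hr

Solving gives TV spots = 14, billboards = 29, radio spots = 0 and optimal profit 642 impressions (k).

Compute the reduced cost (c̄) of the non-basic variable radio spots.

Binding: airtime and budget. Non-binding: production (22 unused).
Slack constraints have shadow price 0 (complementary slackness).
From A_Bᵀ y = c: 6·y_airtime + 3·y_budget = 21; 2·y_airtime + 2·y_budget = 12.
→ y_airtime = 1 and y_budget = 5.
Reduced cost of radio spots: c₃ − yᵀa₃ = 15 − (1·4 + 5·3) = 15 − 19 = -4.

-4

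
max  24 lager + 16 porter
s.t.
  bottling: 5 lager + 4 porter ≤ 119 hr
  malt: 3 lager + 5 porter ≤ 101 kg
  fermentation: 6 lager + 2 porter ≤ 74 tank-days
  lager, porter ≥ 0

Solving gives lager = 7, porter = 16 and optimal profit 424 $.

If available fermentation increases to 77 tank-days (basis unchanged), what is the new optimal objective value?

433

Binding: malt and fermentation. Non-binding: bottling (20 unused).
By complementary slackness, y = 0 for the non-binding constraint.
Dual feasibility on the basic columns requires 3·y_malt + 6·y_fermentation = 24, 5·y_malt + 2·y_fermentation = 16.
→ y_malt = 2 and y_fermentation = 3.
Δz = y_fermentation·Δb = 3 × (3) = 9, so new z* = 424 + 9 = 433.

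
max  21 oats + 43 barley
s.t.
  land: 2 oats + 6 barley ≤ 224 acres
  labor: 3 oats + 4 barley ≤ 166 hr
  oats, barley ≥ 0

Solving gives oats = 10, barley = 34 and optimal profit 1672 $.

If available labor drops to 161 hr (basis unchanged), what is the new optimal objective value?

1652

Both land and labor are binding at x*.
From A_Bᵀ y = c: 2·y_land + 3·y_labor = 21; 6·y_land + 4·y_labor = 43.
→ y_land = 4.5 and y_labor = 4.
Δz = y_labor·Δb = 4 × (-5) = -20, so new z* = 1672 − 20 = 1652.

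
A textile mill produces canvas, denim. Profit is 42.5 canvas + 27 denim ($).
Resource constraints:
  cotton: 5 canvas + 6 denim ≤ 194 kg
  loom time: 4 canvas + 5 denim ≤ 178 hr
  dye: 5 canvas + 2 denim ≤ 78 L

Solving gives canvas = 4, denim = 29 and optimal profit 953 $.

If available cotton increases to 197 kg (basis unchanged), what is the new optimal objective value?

960.5

At the optimum: cotton uses 194 of 194 (binding); loom time uses 161 of 178 (slack = 17); dye uses 78 of 78 (binding).
By complementary slackness, y = 0 for the non-binding constraint.
The binding rows give the dual system: 5·y_cotton + 5·y_dye = 42.5 and 6·y_cotton + 2·y_dye = 27.
Solving: y_cotton = 2.5, y_dye = 6.
Δz = y_cotton·Δb = 2.5 × (3) = 7.5, so new z* = 953 + 7.5 = 960.5.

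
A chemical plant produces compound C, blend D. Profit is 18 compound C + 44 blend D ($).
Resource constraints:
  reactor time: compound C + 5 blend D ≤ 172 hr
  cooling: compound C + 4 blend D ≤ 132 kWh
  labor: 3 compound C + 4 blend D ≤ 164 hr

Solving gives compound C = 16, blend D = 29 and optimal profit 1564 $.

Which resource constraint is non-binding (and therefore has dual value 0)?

reactor time: 161/172 (slack 11)
cooling: 132/132 (binding)
labor: 164/164 (binding)
By complementary slackness, a constraint with positive slack has shadow price 0 → reactor time.

reactor time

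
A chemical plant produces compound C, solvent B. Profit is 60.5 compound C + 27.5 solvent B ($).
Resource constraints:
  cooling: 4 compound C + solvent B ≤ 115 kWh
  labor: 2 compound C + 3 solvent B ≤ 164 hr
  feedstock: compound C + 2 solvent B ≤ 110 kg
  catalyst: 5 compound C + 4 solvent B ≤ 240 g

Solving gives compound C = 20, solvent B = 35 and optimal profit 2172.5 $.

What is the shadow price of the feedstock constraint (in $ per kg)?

Check each constraint at x*: cooling 115/115 (tight); labor 145/164 (slack 19); feedstock 90/110 (slack 20); catalyst 240/240 (tight).
Slack constraints have shadow price 0 (complementary slackness).
Dual feasibility on the basic columns requires 4·y_cooling + 5·y_catalyst = 60.5, 1·y_cooling + 4·y_catalyst = 27.5.
This yields shadow prices y_cooling = 9.5, y_catalyst = 4.5.
Shadow price of feedstock = 0.

0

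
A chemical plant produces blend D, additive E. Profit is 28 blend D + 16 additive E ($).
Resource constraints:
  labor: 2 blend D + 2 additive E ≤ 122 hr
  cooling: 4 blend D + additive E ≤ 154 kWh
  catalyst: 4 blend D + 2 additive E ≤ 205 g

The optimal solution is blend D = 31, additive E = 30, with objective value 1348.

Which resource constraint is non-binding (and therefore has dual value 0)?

labor: 122/122 (binding)
cooling: 154/154 (binding)
catalyst: 184/205 (slack 21)
By complementary slackness, a constraint with positive slack has shadow price 0 → catalyst.

catalyst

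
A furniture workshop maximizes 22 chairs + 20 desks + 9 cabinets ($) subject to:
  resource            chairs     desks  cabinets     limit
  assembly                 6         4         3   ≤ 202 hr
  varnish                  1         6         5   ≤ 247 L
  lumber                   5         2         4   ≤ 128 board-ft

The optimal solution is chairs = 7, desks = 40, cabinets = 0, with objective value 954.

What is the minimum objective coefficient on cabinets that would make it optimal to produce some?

15.5

At the optimum: assembly uses 202 of 202 (binding); varnish uses 247 of 247 (binding); lumber uses 115 of 128 (slack = 13).
Slack constraints have shadow price 0 (complementary slackness).
The binding rows give the dual system: 6·y_assembly + 1·y_varnish = 22 and 4·y_assembly + 6·y_varnish = 20.
Solving: y_assembly = 3.5, y_varnish = 1.
cabinets enters the basis when its profit ≥ yᵀa₃ = 3.5·3 + 1·5 = 15.5.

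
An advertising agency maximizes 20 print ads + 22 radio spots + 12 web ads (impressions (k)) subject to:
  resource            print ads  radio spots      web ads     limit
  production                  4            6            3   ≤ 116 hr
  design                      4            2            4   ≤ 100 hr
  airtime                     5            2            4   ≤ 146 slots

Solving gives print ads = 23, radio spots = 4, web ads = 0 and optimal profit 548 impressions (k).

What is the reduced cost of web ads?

-5

Binding: production and design. Non-binding: airtime (23 unused).
Since airtime is not tight, its dual is 0.
From A_Bᵀ y = c: 4·y_production + 4·y_design = 20; 6·y_production + 2·y_design = 22.
This yields shadow prices y_production = 3, y_design = 2.
Reduced cost of web ads: c₃ − yᵀa₃ = 12 − (3·3 + 2·4) = 12 − 17 = -5.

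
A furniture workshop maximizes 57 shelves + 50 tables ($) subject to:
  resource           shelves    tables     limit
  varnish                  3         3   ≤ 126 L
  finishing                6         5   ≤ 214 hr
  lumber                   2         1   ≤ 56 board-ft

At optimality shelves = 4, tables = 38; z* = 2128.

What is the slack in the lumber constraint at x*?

10

lumber used = 2·4 + 1·38 = 46; slack = 56 − 46 = 10.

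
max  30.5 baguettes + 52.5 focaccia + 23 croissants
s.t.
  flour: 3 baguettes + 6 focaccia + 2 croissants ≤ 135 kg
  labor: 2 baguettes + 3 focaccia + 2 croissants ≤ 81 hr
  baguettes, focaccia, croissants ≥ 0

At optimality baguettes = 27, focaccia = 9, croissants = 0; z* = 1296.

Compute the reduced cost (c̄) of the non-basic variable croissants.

-3

Check each constraint at x*: flour 135/135 (tight); labor 81/81 (tight).
Dual feasibility on the basic columns requires 3·y_flour + 2·y_labor = 30.5, 6·y_flour + 3·y_labor = 52.5.
This yields shadow prices y_flour = 4.5, y_labor = 8.5.
Reduced cost of croissants: c₃ − yᵀa₃ = 23 − (4.5·2 + 8.5·2) = 23 − 26 = -3.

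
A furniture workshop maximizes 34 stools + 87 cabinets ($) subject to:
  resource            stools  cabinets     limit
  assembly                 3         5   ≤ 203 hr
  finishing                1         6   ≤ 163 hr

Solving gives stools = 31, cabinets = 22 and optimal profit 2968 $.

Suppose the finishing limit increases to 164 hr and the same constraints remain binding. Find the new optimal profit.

2975

Check each constraint at x*: assembly 203/203 (tight); finishing 163/163 (tight).
The binding rows give the dual system: 3·y_assembly + 1·y_finishing = 34 and 5·y_assembly + 6·y_finishing = 87.
Solving: y_assembly = 9, y_finishing = 7.
Δz = y_finishing·Δb = 7 × (1) = 7, so new z* = 2968 + 7 = 2975.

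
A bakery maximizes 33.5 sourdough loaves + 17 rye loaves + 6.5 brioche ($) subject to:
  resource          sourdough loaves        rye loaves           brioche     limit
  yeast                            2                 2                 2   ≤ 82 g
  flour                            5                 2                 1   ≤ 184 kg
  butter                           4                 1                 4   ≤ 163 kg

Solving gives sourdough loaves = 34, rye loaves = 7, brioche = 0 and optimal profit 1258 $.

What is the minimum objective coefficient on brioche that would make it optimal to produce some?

11.5

Check each constraint at x*: yeast 82/82 (tight); flour 184/184 (tight); butter 143/163 (slack 20).
Since butter is not tight, its dual is 0.
Dual feasibility on the basic columns requires 2·y_yeast + 5·y_flour = 33.5, 2·y_yeast + 2·y_flour = 17.
This yields shadow prices y_yeast = 3, y_flour = 5.5.
brioche enters the basis when its profit ≥ yᵀa₃ = 3·2 + 5.5·1 = 11.5.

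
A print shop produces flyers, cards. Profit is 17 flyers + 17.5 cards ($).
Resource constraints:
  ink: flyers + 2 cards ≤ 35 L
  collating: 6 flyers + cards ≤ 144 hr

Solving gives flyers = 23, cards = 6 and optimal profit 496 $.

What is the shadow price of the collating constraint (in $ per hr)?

1.5

At the optimum: ink uses 35 of 35 (binding); collating uses 144 of 144 (binding).
From A_Bᵀ y = c: 1·y_ink + 6·y_collating = 17; 2·y_ink + 1·y_collating = 17.5.
Solving: y_ink = 8, y_collating = 1.5.
Shadow price of collating = 1.5.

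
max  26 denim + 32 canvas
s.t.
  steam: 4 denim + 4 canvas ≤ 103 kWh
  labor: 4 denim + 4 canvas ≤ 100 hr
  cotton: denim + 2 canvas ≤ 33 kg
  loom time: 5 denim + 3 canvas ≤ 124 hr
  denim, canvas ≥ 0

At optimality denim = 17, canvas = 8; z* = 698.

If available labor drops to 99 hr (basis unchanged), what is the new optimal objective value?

693

Binding: labor and cotton. Non-binding: steam (3 unused), loom time (15 unused).
Slack constraints have shadow price 0 (complementary slackness).
The binding rows give the dual system: 4·y_labor + 1·y_cotton = 26 and 4·y_labor + 2·y_cotton = 32.
This yields shadow prices y_labor = 5, y_cotton = 6.
Δz = y_labor·Δb = 5 × (-1) = -5, so new z* = 698 − 5 = 693.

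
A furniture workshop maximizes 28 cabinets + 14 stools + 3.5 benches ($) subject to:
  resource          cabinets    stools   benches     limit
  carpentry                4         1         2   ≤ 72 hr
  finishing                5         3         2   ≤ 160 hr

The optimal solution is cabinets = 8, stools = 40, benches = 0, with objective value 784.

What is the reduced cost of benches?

-8.5

Check each constraint at x*: carpentry 72/72 (tight); finishing 160/160 (tight).
Dual feasibility on the basic columns requires 4·y_carpentry + 5·y_finishing = 28, 1·y_carpentry + 3·y_finishing = 14.
Solving: y_carpentry = 2, y_finishing = 4.
Reduced cost of benches: c₃ − yᵀa₃ = 3.5 − (2·2 + 4·2) = 3.5 − 12 = -8.5.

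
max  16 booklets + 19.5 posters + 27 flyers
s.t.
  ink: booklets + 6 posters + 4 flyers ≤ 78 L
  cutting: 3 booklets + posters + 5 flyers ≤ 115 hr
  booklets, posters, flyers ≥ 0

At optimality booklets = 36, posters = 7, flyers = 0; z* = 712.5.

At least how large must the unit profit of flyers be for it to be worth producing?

At the optimum: ink uses 78 of 78 (binding); cutting uses 115 of 115 (binding).
Dual feasibility on the basic columns requires 1·y_ink + 3·y_cutting = 16, 6·y_ink + 1·y_cutting = 19.5.
Solving: y_ink = 2.5, y_cutting = 4.5.
flyers enters the basis when its profit ≥ yᵀa₃ = 2.5·4 + 4.5·5 = 32.5.

32.5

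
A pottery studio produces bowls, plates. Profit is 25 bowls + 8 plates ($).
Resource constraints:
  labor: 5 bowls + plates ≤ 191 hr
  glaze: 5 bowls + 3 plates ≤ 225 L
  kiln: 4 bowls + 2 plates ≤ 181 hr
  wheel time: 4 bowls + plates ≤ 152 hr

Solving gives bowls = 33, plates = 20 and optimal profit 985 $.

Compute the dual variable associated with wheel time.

5

Check each constraint at x*: labor 185/191 (slack 6); glaze 225/225 (tight); kiln 172/181 (slack 9); wheel time 152/152 (tight).
By complementary slackness, y = 0 for the non-binding constraints.
From A_Bᵀ y = c: 5·y_glaze + 4·y_wheel time = 25; 3·y_glaze + 1·y_wheel time = 8.
This yields shadow prices y_glaze = 1, y_wheel time = 5.
Shadow price of wheel time = 5.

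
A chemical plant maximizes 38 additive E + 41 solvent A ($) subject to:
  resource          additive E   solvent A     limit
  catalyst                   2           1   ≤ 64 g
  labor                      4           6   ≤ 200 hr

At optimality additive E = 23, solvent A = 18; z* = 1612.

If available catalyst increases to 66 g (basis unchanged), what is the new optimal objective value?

At the optimum: catalyst uses 64 of 64 (binding); labor uses 200 of 200 (binding).
From A_Bᵀ y = c: 2·y_catalyst + 4·y_labor = 38; 1·y_catalyst + 6·y_labor = 41.
Solving: y_catalyst = 8, y_labor = 5.5.
Δz = y_catalyst·Δb = 8 × (2) = 16, so new z* = 1612 + 16 = 1628.

1628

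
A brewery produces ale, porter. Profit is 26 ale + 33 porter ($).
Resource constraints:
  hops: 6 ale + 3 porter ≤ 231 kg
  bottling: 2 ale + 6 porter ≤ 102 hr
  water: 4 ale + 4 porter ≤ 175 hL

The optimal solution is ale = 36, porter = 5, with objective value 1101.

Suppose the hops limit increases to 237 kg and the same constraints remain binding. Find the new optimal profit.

At the optimum: hops uses 231 of 231 (binding); bottling uses 102 of 102 (binding); water uses 164 of 175 (slack = 11).
Since water is not tight, its dual is 0.
Dual feasibility on the basic columns requires 6·y_hops + 2·y_bottling = 26, 3·y_hops + 6·y_bottling = 33.
This yields shadow prices y_hops = 3, y_bottling = 4.
Δz = y_hops·Δb = 3 × (6) = 18, so new z* = 1101 + 18 = 1119.

1119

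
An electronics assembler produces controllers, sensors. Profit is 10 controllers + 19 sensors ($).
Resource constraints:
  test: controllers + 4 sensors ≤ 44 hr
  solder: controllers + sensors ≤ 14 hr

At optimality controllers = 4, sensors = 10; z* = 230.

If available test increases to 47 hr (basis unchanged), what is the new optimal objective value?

239

At the optimum: test uses 44 of 44 (binding); solder uses 14 of 14 (binding).
Dual feasibility on the basic columns requires 1·y_test + 1·y_solder = 10, 4·y_test + 1·y_solder = 19.
→ y_test = 3 and y_solder = 7.
Δz = y_test·Δb = 3 × (3) = 9, so new z* = 230 + 9 = 239.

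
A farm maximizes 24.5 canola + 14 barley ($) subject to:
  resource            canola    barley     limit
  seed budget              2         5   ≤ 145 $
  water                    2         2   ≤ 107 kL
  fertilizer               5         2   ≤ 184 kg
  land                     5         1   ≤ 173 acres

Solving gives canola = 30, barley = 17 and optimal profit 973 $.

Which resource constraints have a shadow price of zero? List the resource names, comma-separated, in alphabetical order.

seed budget: 145/145 (binding)
water: 94/107 (slack 13)
fertilizer: 184/184 (binding)
land: 167/173 (slack 6)
By complementary slackness, a constraint with positive slack has shadow price 0 → land, water.

land, water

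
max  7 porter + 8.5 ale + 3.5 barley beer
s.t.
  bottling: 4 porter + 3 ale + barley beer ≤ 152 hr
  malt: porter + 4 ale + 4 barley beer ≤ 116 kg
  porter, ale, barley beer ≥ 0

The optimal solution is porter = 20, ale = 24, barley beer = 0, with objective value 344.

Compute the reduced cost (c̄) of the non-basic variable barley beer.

At the optimum: bottling uses 152 of 152 (binding); malt uses 116 of 116 (binding).
The binding rows give the dual system: 4·y_bottling + 1·y_malt = 7 and 3·y_bottling + 4·y_malt = 8.5.
Solving: y_bottling = 1.5, y_malt = 1.
Reduced cost of barley beer: c₃ − yᵀa₃ = 3.5 − (1.5·1 + 1·4) = 3.5 − 5.5 = -2.

-2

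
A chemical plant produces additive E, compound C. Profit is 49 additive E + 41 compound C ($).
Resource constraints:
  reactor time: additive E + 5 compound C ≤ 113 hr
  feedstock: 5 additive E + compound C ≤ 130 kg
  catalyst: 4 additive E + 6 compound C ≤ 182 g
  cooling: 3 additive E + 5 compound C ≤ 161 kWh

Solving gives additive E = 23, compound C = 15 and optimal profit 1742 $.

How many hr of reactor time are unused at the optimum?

reactor time used = 1·23 + 5·15 = 98; slack = 113 − 98 = 15.

15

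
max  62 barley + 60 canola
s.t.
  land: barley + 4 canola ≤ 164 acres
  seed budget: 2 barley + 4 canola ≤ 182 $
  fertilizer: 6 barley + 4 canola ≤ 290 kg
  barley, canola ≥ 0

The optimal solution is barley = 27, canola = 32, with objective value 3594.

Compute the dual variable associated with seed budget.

At the optimum: land uses 155 of 164 (slack = 9); seed budget uses 182 of 182 (binding); fertilizer uses 290 of 290 (binding).
Slack constraints have shadow price 0 (complementary slackness).
The binding rows give the dual system: 2·y_seed budget + 6·y_fertilizer = 62 and 4·y_seed budget + 4·y_fertilizer = 60.
→ y_seed budget = 7 and y_fertilizer = 8.
Shadow price of seed budget = 7.

7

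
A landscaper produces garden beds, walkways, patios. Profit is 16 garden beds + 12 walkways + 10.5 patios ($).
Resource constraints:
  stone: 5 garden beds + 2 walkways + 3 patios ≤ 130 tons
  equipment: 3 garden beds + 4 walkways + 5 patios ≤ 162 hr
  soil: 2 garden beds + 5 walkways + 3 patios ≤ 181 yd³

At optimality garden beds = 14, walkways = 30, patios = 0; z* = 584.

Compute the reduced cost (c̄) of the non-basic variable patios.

At the optimum: stone uses 130 of 130 (binding); equipment uses 162 of 162 (binding); soil uses 178 of 181 (slack = 3).
Since soil is not tight, its dual is 0.
From A_Bᵀ y = c: 5·y_stone + 3·y_equipment = 16; 2·y_stone + 4·y_equipment = 12.
This yields shadow prices y_stone = 2, y_equipment = 2.
Reduced cost of patios: c₃ − yᵀa₃ = 10.5 − (2·3 + 2·5) = 10.5 − 16 = -5.5.

-5.5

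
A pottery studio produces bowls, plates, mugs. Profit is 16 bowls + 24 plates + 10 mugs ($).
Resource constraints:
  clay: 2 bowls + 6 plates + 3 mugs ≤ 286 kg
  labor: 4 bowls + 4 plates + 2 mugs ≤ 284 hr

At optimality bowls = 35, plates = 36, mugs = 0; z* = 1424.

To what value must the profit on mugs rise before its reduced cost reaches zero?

12

Check each constraint at x*: clay 286/286 (tight); labor 284/284 (tight).
The binding rows give the dual system: 2·y_clay + 4·y_labor = 16 and 6·y_clay + 4·y_labor = 24.
This yields shadow prices y_clay = 2, y_labor = 3.
mugs enters the basis when its profit ≥ yᵀa₃ = 2·3 + 3·2 = 12.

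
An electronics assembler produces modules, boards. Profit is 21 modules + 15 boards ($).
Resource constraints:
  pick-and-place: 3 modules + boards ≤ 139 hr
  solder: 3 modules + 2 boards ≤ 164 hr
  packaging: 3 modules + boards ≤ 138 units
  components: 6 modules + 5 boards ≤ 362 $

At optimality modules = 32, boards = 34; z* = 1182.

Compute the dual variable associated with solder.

5

At the optimum: pick-and-place uses 130 of 139 (slack = 9); solder uses 164 of 164 (binding); packaging uses 130 of 138 (slack = 8); components uses 362 of 362 (binding).
Slack constraints have shadow price 0 (complementary slackness).
The binding rows give the dual system: 3·y_solder + 6·y_components = 21 and 2·y_solder + 5·y_components = 15.
→ y_solder = 5 and y_components = 1.
Shadow price of solder = 5.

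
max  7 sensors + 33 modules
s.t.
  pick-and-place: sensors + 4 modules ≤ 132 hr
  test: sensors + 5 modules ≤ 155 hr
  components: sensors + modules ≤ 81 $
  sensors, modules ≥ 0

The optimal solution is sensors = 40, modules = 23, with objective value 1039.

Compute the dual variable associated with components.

At the optimum: pick-and-place uses 132 of 132 (binding); test uses 155 of 155 (binding); components uses 63 of 81 (slack = 18).
By complementary slackness, y = 0 for the non-binding constraint.
From A_Bᵀ y = c: 1·y_pick-and-place + 1·y_test = 7; 4·y_pick-and-place + 5·y_test = 33.
This yields shadow prices y_pick-and-place = 2, y_test = 5.
Shadow price of components = 0.

0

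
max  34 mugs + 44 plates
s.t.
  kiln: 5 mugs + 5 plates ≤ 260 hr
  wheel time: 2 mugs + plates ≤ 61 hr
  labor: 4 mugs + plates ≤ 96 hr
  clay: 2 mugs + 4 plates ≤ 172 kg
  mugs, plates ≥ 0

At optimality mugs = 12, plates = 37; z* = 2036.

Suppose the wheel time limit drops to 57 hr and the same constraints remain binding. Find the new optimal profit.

2004

Binding: wheel time and clay. Non-binding: kiln (15 unused), labor (11 unused).
Slack constraints have shadow price 0 (complementary slackness).
Dual feasibility on the basic columns requires 2·y_wheel time + 2·y_clay = 34, 1·y_wheel time + 4·y_clay = 44.
Solving: y_wheel time = 8, y_clay = 9.
Δz = y_wheel time·Δb = 8 × (-4) = -32, so new z* = 2036 − 32 = 2004.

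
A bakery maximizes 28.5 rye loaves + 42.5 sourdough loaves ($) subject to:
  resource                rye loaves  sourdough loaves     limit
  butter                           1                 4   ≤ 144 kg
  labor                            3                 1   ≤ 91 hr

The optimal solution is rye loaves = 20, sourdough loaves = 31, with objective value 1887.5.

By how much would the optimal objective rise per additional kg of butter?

9

Check each constraint at x*: butter 144/144 (tight); labor 91/91 (tight).
The binding rows give the dual system: 1·y_butter + 3·y_labor = 28.5 and 4·y_butter + 1·y_labor = 42.5.
This yields shadow prices y_butter = 9, y_labor = 6.5.
Shadow price of butter = 9.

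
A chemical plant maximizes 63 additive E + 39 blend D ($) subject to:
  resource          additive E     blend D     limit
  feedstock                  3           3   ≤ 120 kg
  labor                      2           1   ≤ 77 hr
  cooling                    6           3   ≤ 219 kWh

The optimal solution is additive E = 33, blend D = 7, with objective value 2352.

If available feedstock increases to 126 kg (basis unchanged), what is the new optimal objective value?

2382

Binding: feedstock and cooling. Non-binding: labor (4 unused).
Slack constraints have shadow price 0 (complementary slackness).
Dual feasibility on the basic columns requires 3·y_feedstock + 6·y_cooling = 63, 3·y_feedstock + 3·y_cooling = 39.
Solving: y_feedstock = 5, y_cooling = 8.
Δz = y_feedstock·Δb = 5 × (6) = 30, so new z* = 2352 + 30 = 2382.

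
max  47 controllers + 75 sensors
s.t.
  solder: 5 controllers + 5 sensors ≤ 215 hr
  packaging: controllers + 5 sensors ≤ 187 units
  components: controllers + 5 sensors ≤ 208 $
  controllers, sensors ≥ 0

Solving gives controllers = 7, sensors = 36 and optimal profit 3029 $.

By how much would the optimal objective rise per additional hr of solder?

Binding: solder and packaging. Non-binding: components (21 unused).
By complementary slackness, y = 0 for the non-binding constraint.
From A_Bᵀ y = c: 5·y_solder + 1·y_packaging = 47; 5·y_solder + 5·y_packaging = 75.
→ y_solder = 8 and y_packaging = 7.
Shadow price of solder = 8.

8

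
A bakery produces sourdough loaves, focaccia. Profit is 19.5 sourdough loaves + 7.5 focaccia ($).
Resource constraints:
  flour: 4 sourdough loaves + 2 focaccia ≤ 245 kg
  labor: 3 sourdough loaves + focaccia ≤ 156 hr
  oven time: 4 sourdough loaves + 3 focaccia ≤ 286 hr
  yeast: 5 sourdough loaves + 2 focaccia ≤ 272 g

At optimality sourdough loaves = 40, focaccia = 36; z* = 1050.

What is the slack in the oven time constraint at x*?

oven time used = 4·40 + 3·36 = 268; slack = 286 − 268 = 18.

18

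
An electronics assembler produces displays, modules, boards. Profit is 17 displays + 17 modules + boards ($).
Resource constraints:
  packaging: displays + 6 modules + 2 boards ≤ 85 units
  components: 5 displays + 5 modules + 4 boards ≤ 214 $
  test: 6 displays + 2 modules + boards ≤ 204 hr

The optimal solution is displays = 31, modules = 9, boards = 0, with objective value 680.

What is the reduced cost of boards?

-5.5

At the optimum: packaging uses 85 of 85 (binding); components uses 200 of 214 (slack = 14); test uses 204 of 204 (binding).
Since components is not tight, its dual is 0.
Dual feasibility on the basic columns requires 1·y_packaging + 6·y_test = 17, 6·y_packaging + 2·y_test = 17.
This yields shadow prices y_packaging = 2, y_test = 2.5.
Reduced cost of boards: c₃ − yᵀa₃ = 1 − (2·2 + 2.5·1) = 1 − 6.5 = -5.5.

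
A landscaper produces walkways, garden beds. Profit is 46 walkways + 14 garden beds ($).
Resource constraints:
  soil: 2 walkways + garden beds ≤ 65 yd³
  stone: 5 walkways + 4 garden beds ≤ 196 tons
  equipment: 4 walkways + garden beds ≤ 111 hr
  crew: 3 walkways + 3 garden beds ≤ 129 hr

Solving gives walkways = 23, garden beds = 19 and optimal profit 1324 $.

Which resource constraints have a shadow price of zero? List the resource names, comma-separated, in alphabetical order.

crew, stone

soil: 65/65 (binding)
stone: 191/196 (slack 5)
equipment: 111/111 (binding)
crew: 126/129 (slack 3)
By complementary slackness, a constraint with positive slack has shadow price 0 → crew, stone.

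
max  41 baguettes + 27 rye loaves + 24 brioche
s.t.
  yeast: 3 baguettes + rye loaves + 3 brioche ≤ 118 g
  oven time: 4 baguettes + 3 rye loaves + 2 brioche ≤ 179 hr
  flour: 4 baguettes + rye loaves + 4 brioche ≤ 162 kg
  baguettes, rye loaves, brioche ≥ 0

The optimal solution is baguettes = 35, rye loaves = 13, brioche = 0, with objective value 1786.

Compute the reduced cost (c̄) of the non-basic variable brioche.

Check each constraint at x*: yeast 118/118 (tight); oven time 179/179 (tight); flour 153/162 (slack 9).
By complementary slackness, y = 0 for the non-binding constraint.
The binding rows give the dual system: 3·y_yeast + 4·y_oven time = 41 and 1·y_yeast + 3·y_oven time = 27.
→ y_yeast = 3 and y_oven time = 8.
Reduced cost of brioche: c₃ − yᵀa₃ = 24 − (3·3 + 8·2) = 24 − 25 = -1.

-1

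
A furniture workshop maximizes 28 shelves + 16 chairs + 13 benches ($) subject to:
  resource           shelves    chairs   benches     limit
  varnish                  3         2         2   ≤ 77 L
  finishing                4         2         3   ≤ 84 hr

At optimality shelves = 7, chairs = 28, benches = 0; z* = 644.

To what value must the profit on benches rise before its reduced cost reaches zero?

20

At the optimum: varnish uses 77 of 77 (binding); finishing uses 84 of 84 (binding).
From A_Bᵀ y = c: 3·y_varnish + 4·y_finishing = 28; 2·y_varnish + 2·y_finishing = 16.
→ y_varnish = 4 and y_finishing = 4.
benches enters the basis when its profit ≥ yᵀa₃ = 4·2 + 4·3 = 20.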